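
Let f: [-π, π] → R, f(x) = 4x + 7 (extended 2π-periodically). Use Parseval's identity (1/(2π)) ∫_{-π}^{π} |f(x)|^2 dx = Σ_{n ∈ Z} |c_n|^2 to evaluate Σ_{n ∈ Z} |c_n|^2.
Σ |c_n|^2 = 16π^2/3 + 49

Expand and integrate term by term over [-π, π]:
  ∫ (4x)^2 dx = 16·(2π^3/3); ∫ 2·4·(7)·x dx = 0 (odd integrand); ∫ 7^2 dx = 49·2π.
So (1/(2π)) ∫_{-π}^{π} (4x + 7)^2 dx = 16π^2/3 + 49 = 16π^2/3 + 49.
Parseval ⇒ Σ |c_n|^2 = 16π^2/3 + 49.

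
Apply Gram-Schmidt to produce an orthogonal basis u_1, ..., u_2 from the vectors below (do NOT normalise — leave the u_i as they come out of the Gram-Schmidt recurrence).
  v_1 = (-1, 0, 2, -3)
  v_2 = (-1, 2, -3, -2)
Orthogonal basis:
  u_1 = (-1, 0, 2, -3)
  u_2 = (-13/14, 2, -22/7, -25/14)

Apply the Gram-Schmidt recurrence
  u_1 = v_1
  u_i = v_i − Σ_{j<i} ((v_i · u_j) / (u_j · u_j)) · u_j.

Step by step this gives:
  u_1 = (-1, 0, 2, -3)
  u_2 = (-13/14, 2, -22/7, -25/14)

Orthogonality check:
  u_2 · u_1 = 0 (should be 0)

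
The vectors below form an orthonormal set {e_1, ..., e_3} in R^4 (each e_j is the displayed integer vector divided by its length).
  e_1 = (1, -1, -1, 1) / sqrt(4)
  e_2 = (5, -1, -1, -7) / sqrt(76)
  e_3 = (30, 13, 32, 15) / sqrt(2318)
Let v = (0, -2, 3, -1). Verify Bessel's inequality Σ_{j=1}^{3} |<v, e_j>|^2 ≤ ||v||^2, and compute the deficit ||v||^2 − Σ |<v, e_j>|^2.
Σ |<v, e_j>|^2 = 339/122; ||v||^2 = 14; deficit = 7*2**(359/432)*3**(17/18)*5**(101/108)*7**(127/432)/25

Write each e_j = u_j / sqrt(<u_j, u_j>) where u_j is the displayed integer vector. Then <v, e_j> = <v, u_j> / sqrt(<u_j, u_j>), so |<v, e_j>|^2 = <v, u_j>^2 / <u_j, u_j>.
Coefficients: <v, e_1> = -2/sqrt(4), <v, e_2> = 6/sqrt(76), <v, e_3> = 55/sqrt(2318).
Square and sum: Σ |<v, e_j>|^2 = 339/122.
Compute ||v||^2 = v·v = 14.
Deficit = 14 − 339/122 = 7*2**(359/432)*3**(17/18)*5**(101/108)*7**(127/432)/25 ≥ 0, confirming Bessel's inequality. (The deficit equals ||v − Σ <v,e_j> e_j||^2, the squared distance from v to span{e_j}.)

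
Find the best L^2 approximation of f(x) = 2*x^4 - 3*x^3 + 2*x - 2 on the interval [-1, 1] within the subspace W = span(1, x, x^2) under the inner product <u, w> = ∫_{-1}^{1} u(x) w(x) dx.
g(x) = 12*x^2/7 + x/5 - 76/35

The best approximation g ∈ W is the orthogonal projection of f onto W. Writing g = a_0 + a_1 x + a_2 x^2, the coefficients solve the normal equations G · a = b where
  G_{ij} = <φ_i, φ_j> and b_i = <f, φ_i>, with φ_0 = 1, φ_1 = x, φ_2 = x^2.
G =
  [2, 0, 2/3]
  [0, 2/3, 0]
  [2/3, 0, 2/5],
b = (-16/5, 2/15, -16/21).
Solving gives a_0 = -76/35, a_1 = 1/5, a_2 = 12/7, so
  g(x) = 12*x^2/7 + x/5 - 76/35.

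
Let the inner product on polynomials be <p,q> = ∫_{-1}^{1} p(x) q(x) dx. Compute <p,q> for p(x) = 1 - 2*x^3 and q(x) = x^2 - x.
<p,q> = 22/15

Expand the product: p(x)·q(x) = -2*x^5 + 2*x^4 + x^2 - x.
∫_{-1}^{1} of each monomial x^k gives [2/(k+1) if k even, 0 if k odd]. Integrating term-by-term (or equivalently evaluating the antiderivative F(x) = -x^6/3 + 2*x^5/5 + x^3/3 - x^2/2 at the endpoints):
  F(1) − F(−1) = -1/10 − (-47/30) = 22/15.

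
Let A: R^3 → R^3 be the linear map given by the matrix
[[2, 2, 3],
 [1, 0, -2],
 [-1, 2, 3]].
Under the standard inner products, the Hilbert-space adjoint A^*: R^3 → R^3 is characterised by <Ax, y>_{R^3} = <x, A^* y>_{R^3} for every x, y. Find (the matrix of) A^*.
A^* = A^T =
[[2, 1, -1],
 [2, 0, 2],
 [3, -2, 3]]

For real matrices with standard dot products, the defining identity <Ax, y> = <x, A^* y> gives (Ax)^T y = x^T (A^*) y, i.e. x^T A^T y = x^T (A^*) y. Since this holds for all x, y, we must have A^* = A^T. Therefore
A^* =
[[2, 1, -1],
 [2, 0, 2],
 [3, -2, 3]].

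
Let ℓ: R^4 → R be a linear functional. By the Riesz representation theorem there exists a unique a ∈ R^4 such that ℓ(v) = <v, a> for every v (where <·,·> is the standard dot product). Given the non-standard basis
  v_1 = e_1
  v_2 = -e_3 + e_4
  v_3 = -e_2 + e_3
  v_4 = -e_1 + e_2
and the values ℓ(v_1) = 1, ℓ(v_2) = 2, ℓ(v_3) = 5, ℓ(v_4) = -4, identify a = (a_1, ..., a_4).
a = (1, -3, 2, 4)

Write a = (a_1, ..., a_4) in the standard basis. For each basis vector v_i, ℓ(v_i) = <v_i, a> is a linear equation in the a_j's. Collect the n equations into a matrix system V a = ℓ, where row i of V is v_i (expressed in the standard basis). Since V is invertible (lower-triangular with 1s on the diagonal, up to permutation), solve by back-substitution:
  V =
[[1, 0, 0, 0],
 [0, 0, -1, 1],
 [0, -1, 1, 0],
 [-1, 1, 0, 0]]
  V a = (1, 2, 5, -4)
Solving gives a = (1, -3, 2, 4).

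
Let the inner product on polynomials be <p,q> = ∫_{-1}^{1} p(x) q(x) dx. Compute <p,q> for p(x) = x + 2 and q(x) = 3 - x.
<p,q> = 34/3

Expand the product: p(x)·q(x) = -x^2 + x + 6.
∫_{-1}^{1} of each monomial x^k gives [2/(k+1) if k even, 0 if k odd]. Integrating term-by-term (or equivalently evaluating the antiderivative F(x) = -x^3/3 + x^2/2 + 6*x at the endpoints):
  F(1) − F(−1) = 37/6 − (-31/6) = 34/3.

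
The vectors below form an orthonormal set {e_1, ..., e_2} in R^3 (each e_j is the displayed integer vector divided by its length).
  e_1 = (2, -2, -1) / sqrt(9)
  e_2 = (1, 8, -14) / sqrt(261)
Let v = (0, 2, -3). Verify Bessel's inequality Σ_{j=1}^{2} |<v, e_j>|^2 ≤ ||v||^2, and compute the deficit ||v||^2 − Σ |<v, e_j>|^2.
Σ |<v, e_j>|^2 = 13; ||v||^2 = 13; deficit = 0

Write each e_j = u_j / sqrt(<u_j, u_j>) where u_j is the displayed integer vector. Then <v, e_j> = <v, u_j> / sqrt(<u_j, u_j>), so |<v, e_j>|^2 = <v, u_j>^2 / <u_j, u_j>.
Coefficients: <v, e_1> = -1/sqrt(9), <v, e_2> = 58/sqrt(261).
Square and sum: Σ |<v, e_j>|^2 = 13.
Compute ||v||^2 = v·v = 13.
Deficit = 13 − 13 = 0 ≥ 0, confirming Bessel's inequality. (The deficit equals ||v − Σ <v,e_j> e_j||^2, the squared distance from v to span{e_j}.)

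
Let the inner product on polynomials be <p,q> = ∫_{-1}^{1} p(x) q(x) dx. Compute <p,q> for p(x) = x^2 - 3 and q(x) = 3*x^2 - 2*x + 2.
<p,q> = -232/15

Expand the product: p(x)·q(x) = 3*x^4 - 2*x^3 - 7*x^2 + 6*x - 6.
∫_{-1}^{1} of each monomial x^k gives [2/(k+1) if k even, 0 if k odd]. Integrating term-by-term (or equivalently evaluating the antiderivative F(x) = 3*x^5/5 - x^4/2 - 7*x^3/3 + 3*x^2 - 6*x at the endpoints):
  F(1) − F(−1) = -157/30 − (307/30) = -232/15.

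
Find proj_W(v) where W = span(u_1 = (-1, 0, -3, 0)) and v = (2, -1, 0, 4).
proj_W(v) = (1/5, 0, 3/5, 0)

Set up U = [u_1 | ... | u_1] ∈ R^(4×1). The projector onto W = col(U) is P = U (U^T U)^(-1) U^T.
Compute U^T U =
  [10],
and U^T v = (-2).
Solve U^T U · c = U^T v for the coefficients: c = (-1/5). The projection is proj_W(v) = U c.
Check: (v - proj_W(v)) · u_1 = 0  (should be 0).
Result: proj_W(v) = (1/5, 0, 3/5, 0).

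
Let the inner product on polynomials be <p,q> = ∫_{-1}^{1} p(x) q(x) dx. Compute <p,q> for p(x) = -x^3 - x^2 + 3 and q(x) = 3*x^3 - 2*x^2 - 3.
<p,q> = -702/35

Expand the product: p(x)·q(x) = -3*x^6 - x^5 + 2*x^4 + 12*x^3 - 3*x^2 - 9.
∫_{-1}^{1} of each monomial x^k gives [2/(k+1) if k even, 0 if k odd]. Integrating term-by-term (or equivalently evaluating the antiderivative F(x) = -3*x^7/7 - x^6/6 + 2*x^5/5 + 3*x^4 - x^3 - 9*x at the endpoints):
  F(1) − F(−1) = -1511/210 − (2701/210) = -702/35.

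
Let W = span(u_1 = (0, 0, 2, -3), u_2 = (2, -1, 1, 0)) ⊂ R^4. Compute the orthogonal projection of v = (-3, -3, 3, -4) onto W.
proj_W(v) = (-36/37, 18/37, 90/37, -162/37)

Set up U = [u_1 | ... | u_2] ∈ R^(4×2). The projector onto W = col(U) is P = U (U^T U)^(-1) U^T.
Compute U^T U =
  [13, 2]
  [2, 6],
and U^T v = (18, 0).
Solve U^T U · c = U^T v for the coefficients: c = (54/37, -18/37). The projection is proj_W(v) = U c.
Check: (v - proj_W(v)) · u_1 = 0  (should be 0).
Check: (v - proj_W(v)) · u_2 = 0  (should be 0).
Result: proj_W(v) = (-36/37, 18/37, 90/37, -162/37).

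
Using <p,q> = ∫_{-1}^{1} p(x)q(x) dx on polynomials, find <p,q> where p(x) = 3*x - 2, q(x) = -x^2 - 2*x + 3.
<p,q> = -44/3

Expand the product: p(x)·q(x) = -3*x^3 - 4*x^2 + 13*x - 6.
∫_{-1}^{1} of each monomial x^k gives [2/(k+1) if k even, 0 if k odd]. Integrating term-by-term (or equivalently evaluating the antiderivative F(x) = -3*x^4/4 - 4*x^3/3 + 13*x^2/2 - 6*x at the endpoints):
  F(1) − F(−1) = -19/12 − (157/12) = -44/3.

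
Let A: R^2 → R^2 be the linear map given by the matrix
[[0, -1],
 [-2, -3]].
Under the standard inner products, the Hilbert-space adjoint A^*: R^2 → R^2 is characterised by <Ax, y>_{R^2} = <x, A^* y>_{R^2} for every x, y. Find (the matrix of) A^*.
A^* = A^T =
[[0, -2],
 [-1, -3]]

For real matrices with standard dot products, the defining identity <Ax, y> = <x, A^* y> gives (Ax)^T y = x^T (A^*) y, i.e. x^T A^T y = x^T (A^*) y. Since this holds for all x, y, we must have A^* = A^T. Therefore
A^* =
[[0, -2],
 [-1, -3]].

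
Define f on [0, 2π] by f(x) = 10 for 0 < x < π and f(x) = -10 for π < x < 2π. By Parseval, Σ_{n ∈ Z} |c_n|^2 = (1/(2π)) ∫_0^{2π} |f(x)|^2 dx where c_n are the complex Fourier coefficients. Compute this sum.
Σ |c_n|^2 = 100

Parseval equates the L^2 energy of f (normalised by 1/(2π)) with the ℓ^2 sum of its Fourier coefficients: (1/(2π)) ∫_0^{2π} |f|^2 = Σ |c_n|^2.
Compute the left side: (1/(2π)) [∫_0^π 10^2 dx + ∫_π^{2π} (-10)^2 dx] = (1/(2π)) · (100π + 100π) = (100 + 100)/2 = 100.
So Σ_{n ∈ Z} |c_n|^2 = 100.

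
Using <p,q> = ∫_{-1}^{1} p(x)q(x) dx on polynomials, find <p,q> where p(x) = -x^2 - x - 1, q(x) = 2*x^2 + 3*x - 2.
<p,q> = 6/5

Expand the product: p(x)·q(x) = -2*x^4 - 5*x^3 - 3*x^2 - x + 2.
∫_{-1}^{1} of each monomial x^k gives [2/(k+1) if k even, 0 if k odd]. Integrating term-by-term (or equivalently evaluating the antiderivative F(x) = -2*x^5/5 - 5*x^4/4 - x^3 - x^2/2 + 2*x at the endpoints):
  F(1) − F(−1) = -23/20 − (-47/20) = 6/5.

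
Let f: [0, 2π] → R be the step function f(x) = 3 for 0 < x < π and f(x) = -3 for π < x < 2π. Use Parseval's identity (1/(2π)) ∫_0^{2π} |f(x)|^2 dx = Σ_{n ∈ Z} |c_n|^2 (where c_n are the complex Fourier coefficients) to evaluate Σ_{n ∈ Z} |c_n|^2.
Σ |c_n|^2 = 9

Parseval equates the L^2 energy of f (normalised by 1/(2π)) with the ℓ^2 sum of its Fourier coefficients: (1/(2π)) ∫_0^{2π} |f|^2 = Σ |c_n|^2.
Compute the left side: (1/(2π)) [∫_0^π 3^2 dx + ∫_π^{2π} (-3)^2 dx] = (1/(2π)) · (9π + 9π) = (9 + 9)/2 = 9.
So Σ_{n ∈ Z} |c_n|^2 = 9.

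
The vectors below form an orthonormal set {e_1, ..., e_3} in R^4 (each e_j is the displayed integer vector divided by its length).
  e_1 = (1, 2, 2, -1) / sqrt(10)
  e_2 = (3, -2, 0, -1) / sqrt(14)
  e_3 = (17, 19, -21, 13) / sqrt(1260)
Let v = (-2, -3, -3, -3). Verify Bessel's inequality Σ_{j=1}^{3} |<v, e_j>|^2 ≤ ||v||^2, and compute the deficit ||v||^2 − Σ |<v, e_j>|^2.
Σ |<v, e_j>|^2 = 587/36; ||v||^2 = 31; deficit = 529/36

Write each e_j = u_j / sqrt(<u_j, u_j>) where u_j is the displayed integer vector. Then <v, e_j> = <v, u_j> / sqrt(<u_j, u_j>), so |<v, e_j>|^2 = <v, u_j>^2 / <u_j, u_j>.
Coefficients: <v, e_1> = -11/sqrt(10), <v, e_2> = 3/sqrt(14), <v, e_3> = -67/sqrt(1260).
Square and sum: Σ |<v, e_j>|^2 = 587/36.
Compute ||v||^2 = v·v = 31.
Deficit = 31 − 587/36 = 529/36 ≥ 0, confirming Bessel's inequality. (The deficit equals ||v − Σ <v,e_j> e_j||^2, the squared distance from v to span{e_j}.)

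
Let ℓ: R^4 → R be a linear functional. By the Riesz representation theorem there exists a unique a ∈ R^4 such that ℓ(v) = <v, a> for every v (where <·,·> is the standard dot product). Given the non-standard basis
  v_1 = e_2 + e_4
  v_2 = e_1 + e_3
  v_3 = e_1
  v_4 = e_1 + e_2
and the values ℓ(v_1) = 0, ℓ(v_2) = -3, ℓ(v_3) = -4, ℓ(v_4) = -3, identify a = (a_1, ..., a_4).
a = (-4, 1, 1, -1)

Write a = (a_1, ..., a_4) in the standard basis. For each basis vector v_i, ℓ(v_i) = <v_i, a> is a linear equation in the a_j's. Collect the n equations into a matrix system V a = ℓ, where row i of V is v_i (expressed in the standard basis). Since V is invertible (lower-triangular with 1s on the diagonal, up to permutation), solve by back-substitution:
  V =
[[0, 1, 0, 1],
 [1, 0, 1, 0],
 [1, 0, 0, 0],
 [1, 1, 0, 0]]
  V a = (0, -3, -4, -3)
Solving gives a = (-4, 1, 1, -1).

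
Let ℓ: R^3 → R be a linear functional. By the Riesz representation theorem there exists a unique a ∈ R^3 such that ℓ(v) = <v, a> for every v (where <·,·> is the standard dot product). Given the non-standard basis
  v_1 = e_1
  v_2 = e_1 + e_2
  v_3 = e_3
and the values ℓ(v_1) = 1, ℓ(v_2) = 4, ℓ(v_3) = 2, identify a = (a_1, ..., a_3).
a = (1, 3, 2)

Write a = (a_1, ..., a_3) in the standard basis. For each basis vector v_i, ℓ(v_i) = <v_i, a> is a linear equation in the a_j's. Collect the n equations into a matrix system V a = ℓ, where row i of V is v_i (expressed in the standard basis). Since V is invertible (lower-triangular with 1s on the diagonal, up to permutation), solve by back-substitution:
  V =
[[1, 0, 0],
 [1, 1, 0],
 [0, 0, 1]]
  V a = (1, 4, 2)
Solving gives a = (1, 3, 2).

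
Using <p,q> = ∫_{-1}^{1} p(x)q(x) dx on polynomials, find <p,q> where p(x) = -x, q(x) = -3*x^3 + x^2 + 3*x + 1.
<p,q> = -4/5

Expand the product: p(x)·q(x) = 3*x^4 - x^3 - 3*x^2 - x.
∫_{-1}^{1} of each monomial x^k gives [2/(k+1) if k even, 0 if k odd]. Integrating term-by-term (or equivalently evaluating the antiderivative F(x) = 3*x^5/5 - x^4/4 - x^3 - x^2/2 at the endpoints):
  F(1) − F(−1) = -23/20 − (-7/20) = -4/5.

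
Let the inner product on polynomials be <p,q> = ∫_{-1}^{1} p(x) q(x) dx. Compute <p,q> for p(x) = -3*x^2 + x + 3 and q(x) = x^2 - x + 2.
<p,q> = 122/15

Expand the product: p(x)·q(x) = -3*x^4 + 4*x^3 - 4*x^2 - x + 6.
∫_{-1}^{1} of each monomial x^k gives [2/(k+1) if k even, 0 if k odd]. Integrating term-by-term (or equivalently evaluating the antiderivative F(x) = -3*x^5/5 + x^4 - 4*x^3/3 - x^2/2 + 6*x at the endpoints):
  F(1) − F(−1) = 137/30 − (-107/30) = 122/15.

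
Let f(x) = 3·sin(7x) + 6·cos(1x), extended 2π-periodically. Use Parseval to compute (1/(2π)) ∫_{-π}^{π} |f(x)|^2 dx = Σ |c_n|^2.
Σ |c_n|^2 = 45/2

Expand |f|^2 and use orthogonality of {sin(nx), cos(mx)} on [-π, π]:
  ∫_{-π}^{π} sin(nx)^2 dx = π, ∫ cos(mx)^2 dx = π, and cross terms integrate to 0.
So ∫_{-π}^{π} f(x)^2 dx = 3^2 · π + 6^2 · π = (9 + 36)π.
Divide by 2π: (9 + 36)/2 = 45/2.
By Parseval, this equals Σ |c_n|^2.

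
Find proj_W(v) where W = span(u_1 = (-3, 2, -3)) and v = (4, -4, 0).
proj_W(v) = (30/11, -20/11, 30/11)

Set up U = [u_1 | ... | u_1] ∈ R^(3×1). The projector onto W = col(U) is P = U (U^T U)^(-1) U^T.
Compute U^T U =
  [22],
and U^T v = (-20).
Solve U^T U · c = U^T v for the coefficients: c = (-10/11). The projection is proj_W(v) = U c.
Check: (v - proj_W(v)) · u_1 = 0  (should be 0).
Result: proj_W(v) = (30/11, -20/11, 30/11).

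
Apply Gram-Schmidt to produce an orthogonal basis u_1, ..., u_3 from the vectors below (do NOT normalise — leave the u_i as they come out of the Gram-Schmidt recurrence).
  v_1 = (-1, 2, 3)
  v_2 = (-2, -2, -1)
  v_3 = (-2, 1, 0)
Orthogonal basis:
  u_1 = (-1, 2, 3)
  u_2 = (-33/14, -9/7, 1/14)
  u_3 = (-60/101, 105/101, -90/101)

Apply the Gram-Schmidt recurrence
  u_1 = v_1
  u_i = v_i − Σ_{j<i} ((v_i · u_j) / (u_j · u_j)) · u_j.

Step by step this gives:
  u_1 = (-1, 2, 3)
  u_2 = (-33/14, -9/7, 1/14)
  u_3 = (-60/101, 105/101, -90/101)

Orthogonality check:
  u_2 · u_1 = 0 (should be 0)
  u_3 · u_1 = 0 (should be 0)
  u_3 · u_2 = 0 (should be 0)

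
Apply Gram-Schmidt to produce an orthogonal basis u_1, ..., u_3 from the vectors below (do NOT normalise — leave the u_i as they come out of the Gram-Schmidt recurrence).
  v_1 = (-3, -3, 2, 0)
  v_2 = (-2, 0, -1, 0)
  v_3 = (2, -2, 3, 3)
Orthogonal basis:
  u_1 = (-3, -3, 2, 0)
  u_2 = (-16/11, 6/11, -15/11, 0)
  u_3 = (3/47, -7/47, -6/47, 3)

Apply the Gram-Schmidt recurrence
  u_1 = v_1
  u_i = v_i − Σ_{j<i} ((v_i · u_j) / (u_j · u_j)) · u_j.

Step by step this gives:
  u_1 = (-3, -3, 2, 0)
  u_2 = (-16/11, 6/11, -15/11, 0)
  u_3 = (3/47, -7/47, -6/47, 3)

Orthogonality check:
  u_2 · u_1 = 0 (should be 0)
  u_3 · u_1 = 0 (should be 0)
  u_3 · u_2 = 0 (should be 0)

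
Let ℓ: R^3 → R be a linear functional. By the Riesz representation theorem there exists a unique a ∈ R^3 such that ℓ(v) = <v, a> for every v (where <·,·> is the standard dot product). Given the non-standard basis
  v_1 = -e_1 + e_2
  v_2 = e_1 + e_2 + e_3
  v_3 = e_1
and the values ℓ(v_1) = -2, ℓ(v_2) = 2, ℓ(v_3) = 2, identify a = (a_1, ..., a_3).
a = (2, 0, 0)

Write a = (a_1, ..., a_3) in the standard basis. For each basis vector v_i, ℓ(v_i) = <v_i, a> is a linear equation in the a_j's. Collect the n equations into a matrix system V a = ℓ, where row i of V is v_i (expressed in the standard basis). Since V is invertible (lower-triangular with 1s on the diagonal, up to permutation), solve by back-substitution:
  V =
[[-1, 1, 0],
 [1, 1, 1],
 [1, 0, 0]]
  V a = (-2, 2, 2)
Solving gives a = (2, 0, 0).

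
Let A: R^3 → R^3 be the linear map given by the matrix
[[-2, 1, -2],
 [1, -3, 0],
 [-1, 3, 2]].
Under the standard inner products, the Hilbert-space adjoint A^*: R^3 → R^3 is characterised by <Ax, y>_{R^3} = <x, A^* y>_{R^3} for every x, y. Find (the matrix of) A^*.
A^* = A^T =
[[-2, 1, -1],
 [1, -3, 3],
 [-2, 0, 2]]

For real matrices with standard dot products, the defining identity <Ax, y> = <x, A^* y> gives (Ax)^T y = x^T (A^*) y, i.e. x^T A^T y = x^T (A^*) y. Since this holds for all x, y, we must have A^* = A^T. Therefore
A^* =
[[-2, 1, -1],
 [1, -3, 3],
 [-2, 0, 2]].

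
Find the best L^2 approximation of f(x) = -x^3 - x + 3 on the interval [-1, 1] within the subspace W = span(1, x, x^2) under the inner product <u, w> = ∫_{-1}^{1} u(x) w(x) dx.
g(x) = 3 - 8*x/5

The best approximation g ∈ W is the orthogonal projection of f onto W. Writing g = a_0 + a_1 x + a_2 x^2, the coefficients solve the normal equations G · a = b where
  G_{ij} = <φ_i, φ_j> and b_i = <f, φ_i>, with φ_0 = 1, φ_1 = x, φ_2 = x^2.
G =
  [2, 0, 2/3]
  [0, 2/3, 0]
  [2/3, 0, 2/5],
b = (6, -16/15, 2).
Solving gives a_0 = 3, a_1 = -8/5, a_2 = 0, so
  g(x) = 3 - 8*x/5.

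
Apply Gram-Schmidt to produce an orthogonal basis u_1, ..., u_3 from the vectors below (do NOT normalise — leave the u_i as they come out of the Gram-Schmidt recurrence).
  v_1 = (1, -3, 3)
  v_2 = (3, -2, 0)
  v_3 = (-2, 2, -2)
Orthogonal basis:
  u_1 = (1, -3, 3)
  u_2 = (48/19, -11/19, -27/19)
  u_3 = (-24/83, -36/83, -28/83)

Apply the Gram-Schmidt recurrence
  u_1 = v_1
  u_i = v_i − Σ_{j<i} ((v_i · u_j) / (u_j · u_j)) · u_j.

Step by step this gives:
  u_1 = (1, -3, 3)
  u_2 = (48/19, -11/19, -27/19)
  u_3 = (-24/83, -36/83, -28/83)

Orthogonality check:
  u_2 · u_1 = 0 (should be 0)
  u_3 · u_1 = 0 (should be 0)
  u_3 · u_2 = 0 (should be 0)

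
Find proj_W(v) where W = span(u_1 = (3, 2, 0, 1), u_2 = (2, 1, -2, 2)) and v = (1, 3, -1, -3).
proj_W(v) = (56/41, 45/41, 46/41, -12/41)

Set up U = [u_1 | ... | u_2] ∈ R^(4×2). The projector onto W = col(U) is P = U (U^T U)^(-1) U^T.
Compute U^T U =
  [14, 10]
  [10, 13],
and U^T v = (6, 1).
Solve U^T U · c = U^T v for the coefficients: c = (34/41, -23/41). The projection is proj_W(v) = U c.
Check: (v - proj_W(v)) · u_1 = 0  (should be 0).
Check: (v - proj_W(v)) · u_2 = 0  (should be 0).
Result: proj_W(v) = (56/41, 45/41, 46/41, -12/41).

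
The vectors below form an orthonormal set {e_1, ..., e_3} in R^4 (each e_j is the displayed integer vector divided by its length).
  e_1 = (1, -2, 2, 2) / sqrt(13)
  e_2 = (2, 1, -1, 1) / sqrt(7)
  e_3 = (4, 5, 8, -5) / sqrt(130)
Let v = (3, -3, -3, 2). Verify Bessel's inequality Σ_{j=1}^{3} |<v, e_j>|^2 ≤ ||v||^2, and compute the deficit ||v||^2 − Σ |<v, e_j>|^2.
Σ |<v, e_j>|^2 = 1641/70; ||v||^2 = 31; deficit = 529/70

Write each e_j = u_j / sqrt(<u_j, u_j>) where u_j is the displayed integer vector. Then <v, e_j> = <v, u_j> / sqrt(<u_j, u_j>), so |<v, e_j>|^2 = <v, u_j>^2 / <u_j, u_j>.
Coefficients: <v, e_1> = 7/sqrt(13), <v, e_2> = 8/sqrt(7), <v, e_3> = -37/sqrt(130).
Square and sum: Σ |<v, e_j>|^2 = 1641/70.
Compute ||v||^2 = v·v = 31.
Deficit = 31 − 1641/70 = 529/70 ≥ 0, confirming Bessel's inequality. (The deficit equals ||v − Σ <v,e_j> e_j||^2, the squared distance from v to span{e_j}.)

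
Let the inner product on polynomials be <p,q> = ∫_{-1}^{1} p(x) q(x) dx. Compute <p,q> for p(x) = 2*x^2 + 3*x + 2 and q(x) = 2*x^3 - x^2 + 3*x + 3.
<p,q> = 334/15

Expand the product: p(x)·q(x) = 4*x^5 + 4*x^4 + 7*x^3 + 13*x^2 + 15*x + 6.
∫_{-1}^{1} of each monomial x^k gives [2/(k+1) if k even, 0 if k odd]. Integrating term-by-term (or equivalently evaluating the antiderivative F(x) = 2*x^6/3 + 4*x^5/5 + 7*x^4/4 + 13*x^3/3 + 15*x^2/2 + 6*x at the endpoints):
  F(1) − F(−1) = 421/20 − (-73/60) = 334/15.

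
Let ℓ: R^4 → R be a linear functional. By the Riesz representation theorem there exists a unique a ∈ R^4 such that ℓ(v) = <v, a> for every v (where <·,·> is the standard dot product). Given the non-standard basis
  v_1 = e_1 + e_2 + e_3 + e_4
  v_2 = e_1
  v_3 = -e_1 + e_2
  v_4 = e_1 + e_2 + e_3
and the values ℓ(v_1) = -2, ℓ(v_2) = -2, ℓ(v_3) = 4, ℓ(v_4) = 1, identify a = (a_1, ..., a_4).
a = (-2, 2, 1, -3)

Write a = (a_1, ..., a_4) in the standard basis. For each basis vector v_i, ℓ(v_i) = <v_i, a> is a linear equation in the a_j's. Collect the n equations into a matrix system V a = ℓ, where row i of V is v_i (expressed in the standard basis). Since V is invertible (lower-triangular with 1s on the diagonal, up to permutation), solve by back-substitution:
  V =
[[1, 1, 1, 1],
 [1, 0, 0, 0],
 [-1, 1, 0, 0],
 [1, 1, 1, 0]]
  V a = (-2, -2, 4, 1)
Solving gives a = (-2, 2, 1, -3).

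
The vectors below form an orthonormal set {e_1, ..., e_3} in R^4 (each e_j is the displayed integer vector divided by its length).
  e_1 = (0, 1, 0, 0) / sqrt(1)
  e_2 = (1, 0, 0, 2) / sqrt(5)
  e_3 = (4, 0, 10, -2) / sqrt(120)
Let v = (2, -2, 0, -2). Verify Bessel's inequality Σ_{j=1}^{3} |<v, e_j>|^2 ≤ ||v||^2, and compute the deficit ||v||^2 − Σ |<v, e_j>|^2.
Σ |<v, e_j>|^2 = 6; ||v||^2 = 12; deficit = 6

Write each e_j = u_j / sqrt(<u_j, u_j>) where u_j is the displayed integer vector. Then <v, e_j> = <v, u_j> / sqrt(<u_j, u_j>), so |<v, e_j>|^2 = <v, u_j>^2 / <u_j, u_j>.
Coefficients: <v, e_1> = -2/sqrt(1), <v, e_2> = -2/sqrt(5), <v, e_3> = 12/sqrt(120).
Square and sum: Σ |<v, e_j>|^2 = 6.
Compute ||v||^2 = v·v = 12.
Deficit = 12 − 6 = 6 ≥ 0, confirming Bessel's inequality. (The deficit equals ||v − Σ <v,e_j> e_j||^2, the squared distance from v to span{e_j}.)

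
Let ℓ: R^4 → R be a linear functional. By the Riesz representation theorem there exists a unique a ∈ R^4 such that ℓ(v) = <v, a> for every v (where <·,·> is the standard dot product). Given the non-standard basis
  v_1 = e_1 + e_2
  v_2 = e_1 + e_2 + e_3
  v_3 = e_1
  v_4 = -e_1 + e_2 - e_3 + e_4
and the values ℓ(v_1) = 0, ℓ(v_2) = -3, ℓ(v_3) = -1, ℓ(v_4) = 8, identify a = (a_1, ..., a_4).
a = (-1, 1, -3, 3)

Write a = (a_1, ..., a_4) in the standard basis. For each basis vector v_i, ℓ(v_i) = <v_i, a> is a linear equation in the a_j's. Collect the n equations into a matrix system V a = ℓ, where row i of V is v_i (expressed in the standard basis). Since V is invertible (lower-triangular with 1s on the diagonal, up to permutation), solve by back-substitution:
  V =
[[1, 1, 0, 0],
 [1, 1, 1, 0],
 [1, 0, 0, 0],
 [-1, 1, -1, 1]]
  V a = (0, -3, -1, 8)
Solving gives a = (-1, 1, -3, 3).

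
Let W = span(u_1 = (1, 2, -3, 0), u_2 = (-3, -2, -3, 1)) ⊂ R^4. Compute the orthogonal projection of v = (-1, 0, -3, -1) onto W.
proj_W(v) = (-42/53, 8/53, -150/53, 23/53)

Set up U = [u_1 | ... | u_2] ∈ R^(4×2). The projector onto W = col(U) is P = U (U^T U)^(-1) U^T.
Compute U^T U =
  [14, 2]
  [2, 23],
and U^T v = (8, 11).
Solve U^T U · c = U^T v for the coefficients: c = (27/53, 23/53). The projection is proj_W(v) = U c.
Check: (v - proj_W(v)) · u_1 = 0  (should be 0).
Check: (v - proj_W(v)) · u_2 = 0  (should be 0).
Result: proj_W(v) = (-42/53, 8/53, -150/53, 23/53).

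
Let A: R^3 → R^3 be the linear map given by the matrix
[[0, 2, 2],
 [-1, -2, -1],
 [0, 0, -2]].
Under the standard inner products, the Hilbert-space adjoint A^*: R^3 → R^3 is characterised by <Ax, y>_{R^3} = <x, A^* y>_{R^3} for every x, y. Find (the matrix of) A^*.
A^* = A^T =
[[0, -1, 0],
 [2, -2, 0],
 [2, -1, -2]]

For real matrices with standard dot products, the defining identity <Ax, y> = <x, A^* y> gives (Ax)^T y = x^T (A^*) y, i.e. x^T A^T y = x^T (A^*) y. Since this holds for all x, y, we must have A^* = A^T. Therefore
A^* =
[[0, -1, 0],
 [2, -2, 0],
 [2, -1, -2]].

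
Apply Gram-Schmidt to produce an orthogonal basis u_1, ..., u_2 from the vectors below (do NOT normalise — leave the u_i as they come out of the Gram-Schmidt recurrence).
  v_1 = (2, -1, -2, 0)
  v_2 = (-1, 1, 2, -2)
Orthogonal basis:
  u_1 = (2, -1, -2, 0)
  u_2 = (5/9, 2/9, 4/9, -2)

Apply the Gram-Schmidt recurrence
  u_1 = v_1
  u_i = v_i − Σ_{j<i} ((v_i · u_j) / (u_j · u_j)) · u_j.

Step by step this gives:
  u_1 = (2, -1, -2, 0)
  u_2 = (5/9, 2/9, 4/9, -2)

Orthogonality check:
  u_2 · u_1 = 0 (should be 0)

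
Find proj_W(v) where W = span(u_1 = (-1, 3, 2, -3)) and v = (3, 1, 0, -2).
proj_W(v) = (-6/23, 18/23, 12/23, -18/23)

Set up U = [u_1 | ... | u_1] ∈ R^(4×1). The projector onto W = col(U) is P = U (U^T U)^(-1) U^T.
Compute U^T U =
  [23],
and U^T v = (6).
Solve U^T U · c = U^T v for the coefficients: c = (6/23). The projection is proj_W(v) = U c.
Check: (v - proj_W(v)) · u_1 = 0  (should be 0).
Result: proj_W(v) = (-6/23, 18/23, 12/23, -18/23).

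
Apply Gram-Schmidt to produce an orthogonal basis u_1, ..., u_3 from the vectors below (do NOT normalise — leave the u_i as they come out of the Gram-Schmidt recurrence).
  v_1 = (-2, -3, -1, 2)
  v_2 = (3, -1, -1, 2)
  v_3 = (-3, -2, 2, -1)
Orthogonal basis:
  u_1 = (-2, -3, -1, 2)
  u_2 = (29/9, -2/3, -8/9, 16/9)
  u_3 = (64/133, -160/133, 230/133, -61/133)

Apply the Gram-Schmidt recurrence
  u_1 = v_1
  u_i = v_i − Σ_{j<i} ((v_i · u_j) / (u_j · u_j)) · u_j.

Step by step this gives:
  u_1 = (-2, -3, -1, 2)
  u_2 = (29/9, -2/3, -8/9, 16/9)
  u_3 = (64/133, -160/133, 230/133, -61/133)

Orthogonality check:
  u_2 · u_1 = 0 (should be 0)
  u_3 · u_1 = 0 (should be 0)
  u_3 · u_2 = 0 (should be 0)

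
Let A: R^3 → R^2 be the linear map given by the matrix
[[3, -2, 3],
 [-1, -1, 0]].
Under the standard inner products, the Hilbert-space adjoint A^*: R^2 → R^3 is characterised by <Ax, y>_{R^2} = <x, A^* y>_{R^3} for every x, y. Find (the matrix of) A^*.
A^* = A^T =
[[3, -1],
 [-2, -1],
 [3, 0]]

For real matrices with standard dot products, the defining identity <Ax, y> = <x, A^* y> gives (Ax)^T y = x^T (A^*) y, i.e. x^T A^T y = x^T (A^*) y. Since this holds for all x, y, we must have A^* = A^T. Therefore
A^* =
[[3, -1],
 [-2, -1],
 [3, 0]].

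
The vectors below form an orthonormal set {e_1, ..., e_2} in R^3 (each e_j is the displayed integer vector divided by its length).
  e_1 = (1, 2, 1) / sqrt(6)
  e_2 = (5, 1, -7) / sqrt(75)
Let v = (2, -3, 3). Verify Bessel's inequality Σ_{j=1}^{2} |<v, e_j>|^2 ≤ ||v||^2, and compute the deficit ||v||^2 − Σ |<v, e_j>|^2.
Σ |<v, e_j>|^2 = 139/50; ||v||^2 = 22; deficit = 961/50

Write each e_j = u_j / sqrt(<u_j, u_j>) where u_j is the displayed integer vector. Then <v, e_j> = <v, u_j> / sqrt(<u_j, u_j>), so |<v, e_j>|^2 = <v, u_j>^2 / <u_j, u_j>.
Coefficients: <v, e_1> = -1/sqrt(6), <v, e_2> = -14/sqrt(75).
Square and sum: Σ |<v, e_j>|^2 = 139/50.
Compute ||v||^2 = v·v = 22.
Deficit = 22 − 139/50 = 961/50 ≥ 0, confirming Bessel's inequality. (The deficit equals ||v − Σ <v,e_j> e_j||^2, the squared distance from v to span{e_j}.)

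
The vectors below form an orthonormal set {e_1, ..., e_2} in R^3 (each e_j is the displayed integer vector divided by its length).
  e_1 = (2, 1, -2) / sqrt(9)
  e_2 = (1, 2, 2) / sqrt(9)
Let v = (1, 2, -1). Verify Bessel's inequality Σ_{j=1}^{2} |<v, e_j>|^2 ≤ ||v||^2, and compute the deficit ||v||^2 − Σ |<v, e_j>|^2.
Σ |<v, e_j>|^2 = 5; ||v||^2 = 6; deficit = 1

Write each e_j = u_j / sqrt(<u_j, u_j>) where u_j is the displayed integer vector. Then <v, e_j> = <v, u_j> / sqrt(<u_j, u_j>), so |<v, e_j>|^2 = <v, u_j>^2 / <u_j, u_j>.
Coefficients: <v, e_1> = 6/sqrt(9), <v, e_2> = 3/sqrt(9).
Square and sum: Σ |<v, e_j>|^2 = 5.
Compute ||v||^2 = v·v = 6.
Deficit = 6 − 5 = 1 ≥ 0, confirming Bessel's inequality. (The deficit equals ||v − Σ <v,e_j> e_j||^2, the squared distance from v to span{e_j}.)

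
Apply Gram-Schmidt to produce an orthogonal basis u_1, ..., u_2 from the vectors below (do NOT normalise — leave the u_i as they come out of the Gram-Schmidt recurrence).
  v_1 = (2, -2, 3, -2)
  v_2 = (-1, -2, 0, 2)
Orthogonal basis:
  u_1 = (2, -2, 3, -2)
  u_2 = (-17/21, -46/21, 2/7, 38/21)

Apply the Gram-Schmidt recurrence
  u_1 = v_1
  u_i = v_i − Σ_{j<i} ((v_i · u_j) / (u_j · u_j)) · u_j.

Step by step this gives:
  u_1 = (2, -2, 3, -2)
  u_2 = (-17/21, -46/21, 2/7, 38/21)

Orthogonality check:
  u_2 · u_1 = 0 (should be 0)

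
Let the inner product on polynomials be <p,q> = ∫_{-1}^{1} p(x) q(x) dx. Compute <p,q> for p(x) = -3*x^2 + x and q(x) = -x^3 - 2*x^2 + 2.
<p,q> = -2

Expand the product: p(x)·q(x) = 3*x^5 + 5*x^4 - 2*x^3 - 6*x^2 + 2*x.
∫_{-1}^{1} of each monomial x^k gives [2/(k+1) if k even, 0 if k odd]. Integrating term-by-term (or equivalently evaluating the antiderivative F(x) = x^6/2 + x^5 - x^4/2 - 2*x^3 + x^2 at the endpoints):
  F(1) − F(−1) = 0 − (2) = -2.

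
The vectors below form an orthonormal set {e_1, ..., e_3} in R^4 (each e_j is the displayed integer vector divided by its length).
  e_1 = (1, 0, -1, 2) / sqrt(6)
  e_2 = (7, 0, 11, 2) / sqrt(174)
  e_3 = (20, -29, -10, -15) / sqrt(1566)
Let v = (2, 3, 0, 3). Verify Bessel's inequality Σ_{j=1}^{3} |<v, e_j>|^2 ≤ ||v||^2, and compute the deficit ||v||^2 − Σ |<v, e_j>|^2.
Σ |<v, e_j>|^2 = 496/27; ||v||^2 = 22; deficit = 98/27

Write each e_j = u_j / sqrt(<u_j, u_j>) where u_j is the displayed integer vector. Then <v, e_j> = <v, u_j> / sqrt(<u_j, u_j>), so |<v, e_j>|^2 = <v, u_j>^2 / <u_j, u_j>.
Coefficients: <v, e_1> = 8/sqrt(6), <v, e_2> = 20/sqrt(174), <v, e_3> = -92/sqrt(1566).
Square and sum: Σ |<v, e_j>|^2 = 496/27.
Compute ||v||^2 = v·v = 22.
Deficit = 22 − 496/27 = 98/27 ≥ 0, confirming Bessel's inequality. (The deficit equals ||v − Σ <v,e_j> e_j||^2, the squared distance from v to span{e_j}.)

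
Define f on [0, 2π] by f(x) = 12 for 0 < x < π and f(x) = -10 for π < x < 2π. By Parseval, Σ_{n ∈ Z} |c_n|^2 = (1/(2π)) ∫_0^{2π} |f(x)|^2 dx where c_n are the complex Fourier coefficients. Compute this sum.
Σ |c_n|^2 = 122

Parseval equates the L^2 energy of f (normalised by 1/(2π)) with the ℓ^2 sum of its Fourier coefficients: (1/(2π)) ∫_0^{2π} |f|^2 = Σ |c_n|^2.
Compute the left side: (1/(2π)) [∫_0^π 12^2 dx + ∫_π^{2π} (-10)^2 dx] = (1/(2π)) · (144π + 100π) = (144 + 100)/2 = 122.
So Σ_{n ∈ Z} |c_n|^2 = 122.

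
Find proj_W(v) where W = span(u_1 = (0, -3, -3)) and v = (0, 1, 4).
proj_W(v) = (0, 5/2, 5/2)

Set up U = [u_1 | ... | u_1] ∈ R^(3×1). The projector onto W = col(U) is P = U (U^T U)^(-1) U^T.
Compute U^T U =
  [18],
and U^T v = (-15).
Solve U^T U · c = U^T v for the coefficients: c = (-5/6). The projection is proj_W(v) = U c.
Check: (v - proj_W(v)) · u_1 = 0  (should be 0).
Result: proj_W(v) = (0, 5/2, 5/2).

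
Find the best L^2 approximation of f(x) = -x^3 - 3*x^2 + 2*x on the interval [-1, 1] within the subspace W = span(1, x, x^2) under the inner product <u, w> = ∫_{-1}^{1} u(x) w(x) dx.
g(x) = -3*x^2 + 7*x/5

The best approximation g ∈ W is the orthogonal projection of f onto W. Writing g = a_0 + a_1 x + a_2 x^2, the coefficients solve the normal equations G · a = b where
  G_{ij} = <φ_i, φ_j> and b_i = <f, φ_i>, with φ_0 = 1, φ_1 = x, φ_2 = x^2.
G =
  [2, 0, 2/3]
  [0, 2/3, 0]
  [2/3, 0, 2/5],
b = (-2, 14/15, -6/5).
Solving gives a_0 = 0, a_1 = 7/5, a_2 = -3, so
  g(x) = -3*x^2 + 7*x/5.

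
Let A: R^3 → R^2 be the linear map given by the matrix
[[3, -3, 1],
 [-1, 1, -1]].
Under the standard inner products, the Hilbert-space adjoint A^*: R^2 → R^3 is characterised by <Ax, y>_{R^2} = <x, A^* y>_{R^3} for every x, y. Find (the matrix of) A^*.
A^* = A^T =
[[3, -1],
 [-3, 1],
 [1, -1]]

For real matrices with standard dot products, the defining identity <Ax, y> = <x, A^* y> gives (Ax)^T y = x^T (A^*) y, i.e. x^T A^T y = x^T (A^*) y. Since this holds for all x, y, we must have A^* = A^T. Therefore
A^* =
[[3, -1],
 [-3, 1],
 [1, -1]].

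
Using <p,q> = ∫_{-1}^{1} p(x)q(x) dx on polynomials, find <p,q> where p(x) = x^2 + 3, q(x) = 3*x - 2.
<p,q> = -40/3

Expand the product: p(x)·q(x) = 3*x^3 - 2*x^2 + 9*x - 6.
∫_{-1}^{1} of each monomial x^k gives [2/(k+1) if k even, 0 if k odd]. Integrating term-by-term (or equivalently evaluating the antiderivative F(x) = 3*x^4/4 - 2*x^3/3 + 9*x^2/2 - 6*x at the endpoints):
  F(1) − F(−1) = -17/12 − (143/12) = -40/3.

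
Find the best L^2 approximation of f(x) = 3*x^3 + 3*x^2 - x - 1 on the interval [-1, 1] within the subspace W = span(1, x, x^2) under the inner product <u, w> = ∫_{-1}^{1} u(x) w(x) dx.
g(x) = 3*x^2 + 4*x/5 - 1

The best approximation g ∈ W is the orthogonal projection of f onto W. Writing g = a_0 + a_1 x + a_2 x^2, the coefficients solve the normal equations G · a = b where
  G_{ij} = <φ_i, φ_j> and b_i = <f, φ_i>, with φ_0 = 1, φ_1 = x, φ_2 = x^2.
G =
  [2, 0, 2/3]
  [0, 2/3, 0]
  [2/3, 0, 2/5],
b = (0, 8/15, 8/15).
Solving gives a_0 = -1, a_1 = 4/5, a_2 = 3, so
  g(x) = 3*x^2 + 4*x/5 - 1.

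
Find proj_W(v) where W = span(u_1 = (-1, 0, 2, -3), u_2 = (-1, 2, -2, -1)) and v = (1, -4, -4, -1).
proj_W(v) = (3/7, 0, -6/7, 9/7)

Set up U = [u_1 | ... | u_2] ∈ R^(4×2). The projector onto W = col(U) is P = U (U^T U)^(-1) U^T.
Compute U^T U =
  [14, 0]
  [0, 10],
and U^T v = (-6, 0).
Solve U^T U · c = U^T v for the coefficients: c = (-3/7, 0). The projection is proj_W(v) = U c.
Check: (v - proj_W(v)) · u_1 = 0  (should be 0).
Check: (v - proj_W(v)) · u_2 = 0  (should be 0).
Result: proj_W(v) = (3/7, 0, -6/7, 9/7).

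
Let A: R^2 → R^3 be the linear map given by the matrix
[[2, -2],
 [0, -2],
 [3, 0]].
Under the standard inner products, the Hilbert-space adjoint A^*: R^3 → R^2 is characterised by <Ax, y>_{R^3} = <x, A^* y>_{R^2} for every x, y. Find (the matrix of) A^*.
A^* = A^T =
[[2, 0, 3],
 [-2, -2, 0]]

For real matrices with standard dot products, the defining identity <Ax, y> = <x, A^* y> gives (Ax)^T y = x^T (A^*) y, i.e. x^T A^T y = x^T (A^*) y. Since this holds for all x, y, we must have A^* = A^T. Therefore
A^* =
[[2, 0, 3],
 [-2, -2, 0]].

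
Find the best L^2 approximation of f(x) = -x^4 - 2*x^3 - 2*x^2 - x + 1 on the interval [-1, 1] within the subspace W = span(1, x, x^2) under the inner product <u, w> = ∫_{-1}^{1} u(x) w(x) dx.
g(x) = -20*x^2/7 - 11*x/5 + 38/35

The best approximation g ∈ W is the orthogonal projection of f onto W. Writing g = a_0 + a_1 x + a_2 x^2, the coefficients solve the normal equations G · a = b where
  G_{ij} = <φ_i, φ_j> and b_i = <f, φ_i>, with φ_0 = 1, φ_1 = x, φ_2 = x^2.
G =
  [2, 0, 2/3]
  [0, 2/3, 0]
  [2/3, 0, 2/5],
b = (4/15, -22/15, -44/105).
Solving gives a_0 = 38/35, a_1 = -11/5, a_2 = -20/7, so
  g(x) = -20*x^2/7 - 11*x/5 + 38/35.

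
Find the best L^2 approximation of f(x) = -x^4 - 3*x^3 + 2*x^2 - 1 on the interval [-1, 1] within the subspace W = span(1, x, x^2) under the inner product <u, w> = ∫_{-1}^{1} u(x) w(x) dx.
g(x) = 8*x^2/7 - 9*x/5 - 32/35

The best approximation g ∈ W is the orthogonal projection of f onto W. Writing g = a_0 + a_1 x + a_2 x^2, the coefficients solve the normal equations G · a = b where
  G_{ij} = <φ_i, φ_j> and b_i = <f, φ_i>, with φ_0 = 1, φ_1 = x, φ_2 = x^2.
G =
  [2, 0, 2/3]
  [0, 2/3, 0]
  [2/3, 0, 2/5],
b = (-16/15, -6/5, -16/105).
Solving gives a_0 = -32/35, a_1 = -9/5, a_2 = 8/7, so
  g(x) = 8*x^2/7 - 9*x/5 - 32/35.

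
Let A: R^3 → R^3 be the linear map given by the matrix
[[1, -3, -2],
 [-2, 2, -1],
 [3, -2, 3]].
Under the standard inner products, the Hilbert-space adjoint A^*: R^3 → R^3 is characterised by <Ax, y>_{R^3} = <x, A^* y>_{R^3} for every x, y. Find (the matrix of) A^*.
A^* = A^T =
[[1, -2, 3],
 [-3, 2, -2],
 [-2, -1, 3]]

For real matrices with standard dot products, the defining identity <Ax, y> = <x, A^* y> gives (Ax)^T y = x^T (A^*) y, i.e. x^T A^T y = x^T (A^*) y. Since this holds for all x, y, we must have A^* = A^T. Therefore
A^* =
[[1, -2, 3],
 [-3, 2, -2],
 [-2, -1, 3]].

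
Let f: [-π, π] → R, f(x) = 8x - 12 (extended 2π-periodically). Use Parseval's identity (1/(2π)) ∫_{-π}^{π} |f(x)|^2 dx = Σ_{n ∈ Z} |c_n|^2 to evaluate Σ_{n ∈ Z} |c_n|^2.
Σ |c_n|^2 = 64π^2/3 + 144

Expand and integrate term by term over [-π, π]:
  ∫ (8x)^2 dx = 64·(2π^3/3); ∫ 2·8·(-12)·x dx = 0 (odd integrand); ∫ (-12)^2 dx = 144·2π.
So (1/(2π)) ∫_{-π}^{π} (8x - 12)^2 dx = 64π^2/3 + 144 = 64π^2/3 + 144.
Parseval ⇒ Σ |c_n|^2 = 64π^2/3 + 144.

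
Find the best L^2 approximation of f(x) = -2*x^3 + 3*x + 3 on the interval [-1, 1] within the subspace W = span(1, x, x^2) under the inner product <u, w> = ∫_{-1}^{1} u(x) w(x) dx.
g(x) = 9*x/5 + 3

The best approximation g ∈ W is the orthogonal projection of f onto W. Writing g = a_0 + a_1 x + a_2 x^2, the coefficients solve the normal equations G · a = b where
  G_{ij} = <φ_i, φ_j> and b_i = <f, φ_i>, with φ_0 = 1, φ_1 = x, φ_2 = x^2.
G =
  [2, 0, 2/3]
  [0, 2/3, 0]
  [2/3, 0, 2/5],
b = (6, 6/5, 2).
Solving gives a_0 = 3, a_1 = 9/5, a_2 = 0, so
  g(x) = 9*x/5 + 3.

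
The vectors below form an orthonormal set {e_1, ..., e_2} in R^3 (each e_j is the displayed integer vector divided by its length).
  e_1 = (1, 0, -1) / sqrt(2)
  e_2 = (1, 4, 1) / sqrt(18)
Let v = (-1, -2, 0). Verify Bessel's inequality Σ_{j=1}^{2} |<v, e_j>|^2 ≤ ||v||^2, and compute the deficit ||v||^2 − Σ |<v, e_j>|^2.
Σ |<v, e_j>|^2 = 5; ||v||^2 = 5; deficit = 0

Write each e_j = u_j / sqrt(<u_j, u_j>) where u_j is the displayed integer vector. Then <v, e_j> = <v, u_j> / sqrt(<u_j, u_j>), so |<v, e_j>|^2 = <v, u_j>^2 / <u_j, u_j>.
Coefficients: <v, e_1> = -1/sqrt(2), <v, e_2> = -9/sqrt(18).
Square and sum: Σ |<v, e_j>|^2 = 5.
Compute ||v||^2 = v·v = 5.
Deficit = 5 − 5 = 0 ≥ 0, confirming Bessel's inequality. (The deficit equals ||v − Σ <v,e_j> e_j||^2, the squared distance from v to span{e_j}.)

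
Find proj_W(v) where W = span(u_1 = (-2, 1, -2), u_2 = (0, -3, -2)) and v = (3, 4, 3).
proj_W(v) = (43/29, 94/29, 120/29)

Set up U = [u_1 | ... | u_2] ∈ R^(3×2). The projector onto W = col(U) is P = U (U^T U)^(-1) U^T.
Compute U^T U =
  [9, 1]
  [1, 13],
and U^T v = (-8, -18).
Solve U^T U · c = U^T v for the coefficients: c = (-43/58, -77/58). The projection is proj_W(v) = U c.
Check: (v - proj_W(v)) · u_1 = 0  (should be 0).
Check: (v - proj_W(v)) · u_2 = 0  (should be 0).
Result: proj_W(v) = (43/29, 94/29, 120/29).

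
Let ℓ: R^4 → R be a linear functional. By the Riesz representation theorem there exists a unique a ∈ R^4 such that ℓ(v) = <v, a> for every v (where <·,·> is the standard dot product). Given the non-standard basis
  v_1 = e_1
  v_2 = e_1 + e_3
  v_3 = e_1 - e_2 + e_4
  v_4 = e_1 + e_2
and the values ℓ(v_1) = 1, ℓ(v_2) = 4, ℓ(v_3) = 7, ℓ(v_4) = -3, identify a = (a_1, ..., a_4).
a = (1, -4, 3, 2)

Write a = (a_1, ..., a_4) in the standard basis. For each basis vector v_i, ℓ(v_i) = <v_i, a> is a linear equation in the a_j's. Collect the n equations into a matrix system V a = ℓ, where row i of V is v_i (expressed in the standard basis). Since V is invertible (lower-triangular with 1s on the diagonal, up to permutation), solve by back-substitution:
  V =
[[1, 0, 0, 0],
 [1, 0, 1, 0],
 [1, -1, 0, 1],
 [1, 1, 0, 0]]
  V a = (1, 4, 7, -3)
Solving gives a = (1, -4, 3, 2).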